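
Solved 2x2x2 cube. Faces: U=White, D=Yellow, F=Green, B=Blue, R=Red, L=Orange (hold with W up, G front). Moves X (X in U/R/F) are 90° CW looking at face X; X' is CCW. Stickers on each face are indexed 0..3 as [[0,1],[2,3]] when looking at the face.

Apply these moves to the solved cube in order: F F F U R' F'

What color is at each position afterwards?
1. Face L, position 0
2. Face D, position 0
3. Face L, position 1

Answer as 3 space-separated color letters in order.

Answer: G G O

Derivation:
After move 1 (F): F=GGGG U=WWOO R=WRWR D=RRYY L=OYOY
After move 2 (F): F=GGGG U=WWYY R=OROR D=WWYY L=OROR
After move 3 (F): F=GGGG U=WWRR R=YRYR D=OOYY L=OWOW
After move 4 (U): U=RWRW F=YRGG R=BBYR B=OWBB L=GGOW
After move 5 (R'): R=BRBY U=RBRO F=YWGW D=ORYG B=YWOB
After move 6 (F'): F=WWYG U=RBBB R=RROY D=GWYG L=GOOR
Query 1: L[0] = G
Query 2: D[0] = G
Query 3: L[1] = O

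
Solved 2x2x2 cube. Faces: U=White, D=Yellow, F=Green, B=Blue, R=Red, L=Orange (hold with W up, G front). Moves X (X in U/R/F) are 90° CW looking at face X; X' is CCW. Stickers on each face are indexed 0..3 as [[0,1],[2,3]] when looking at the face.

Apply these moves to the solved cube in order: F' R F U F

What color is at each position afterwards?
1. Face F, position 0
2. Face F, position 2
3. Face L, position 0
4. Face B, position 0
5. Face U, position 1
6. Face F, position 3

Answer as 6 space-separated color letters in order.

Answer: Y O G O W Y

Derivation:
After move 1 (F'): F=GGGG U=WWRR R=YRYR D=OOYY L=OWOW
After move 2 (R): R=YYRR U=WGRG F=GOGY D=OBYB B=RBWB
After move 3 (F): F=GGYO U=WGWW R=RYGR D=RYYB L=OOOB
After move 4 (U): U=WWWG F=RYYO R=RBGR B=OOWB L=GGOB
After move 5 (F): F=YROY U=WWBG R=WBGR D=GRYB L=GROY
Query 1: F[0] = Y
Query 2: F[2] = O
Query 3: L[0] = G
Query 4: B[0] = O
Query 5: U[1] = W
Query 6: F[3] = Y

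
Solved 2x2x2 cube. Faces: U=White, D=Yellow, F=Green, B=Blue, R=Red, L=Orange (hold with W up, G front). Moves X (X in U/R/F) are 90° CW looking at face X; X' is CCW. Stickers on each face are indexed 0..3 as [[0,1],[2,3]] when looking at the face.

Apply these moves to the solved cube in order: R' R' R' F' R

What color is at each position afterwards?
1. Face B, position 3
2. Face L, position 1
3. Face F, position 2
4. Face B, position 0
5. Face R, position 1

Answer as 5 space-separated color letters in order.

Answer: B G G R B

Derivation:
After move 1 (R'): R=RRRR U=WBWB F=GWGW D=YGYG B=YBYB
After move 2 (R'): R=RRRR U=WYWY F=GBGB D=YWYW B=GBGB
After move 3 (R'): R=RRRR U=WGWG F=GYGY D=YBYB B=WBWB
After move 4 (F'): F=YYGG U=WGRR R=BRYR D=OOYB L=OGOW
After move 5 (R): R=YBRR U=WYRG F=YOGB D=OWYW B=RBGB
Query 1: B[3] = B
Query 2: L[1] = G
Query 3: F[2] = G
Query 4: B[0] = R
Query 5: R[1] = B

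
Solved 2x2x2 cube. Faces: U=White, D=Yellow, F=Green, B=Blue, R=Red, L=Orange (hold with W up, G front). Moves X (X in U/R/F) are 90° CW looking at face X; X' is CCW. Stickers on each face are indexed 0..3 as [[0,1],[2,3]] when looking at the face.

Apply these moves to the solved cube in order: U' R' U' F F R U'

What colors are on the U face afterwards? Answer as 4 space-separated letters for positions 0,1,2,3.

Answer: G B B O

Derivation:
After move 1 (U'): U=WWWW F=OOGG R=GGRR B=RRBB L=BBOO
After move 2 (R'): R=GRGR U=WBWR F=OWGW D=YOYG B=YRYB
After move 3 (U'): U=BRWW F=BBGW R=OWGR B=GRYB L=YROO
After move 4 (F): F=GBWB U=BROR R=WWWR D=GOYG L=YYOO
After move 5 (F): F=WGBB U=BROY R=OWRR D=WWYG L=YGOO
After move 6 (R): R=RORW U=BGOB F=WWBG D=WYYG B=YRRB
After move 7 (U'): U=GBBO F=YGBG R=WWRW B=RORB L=YROO
Query: U face = GBBO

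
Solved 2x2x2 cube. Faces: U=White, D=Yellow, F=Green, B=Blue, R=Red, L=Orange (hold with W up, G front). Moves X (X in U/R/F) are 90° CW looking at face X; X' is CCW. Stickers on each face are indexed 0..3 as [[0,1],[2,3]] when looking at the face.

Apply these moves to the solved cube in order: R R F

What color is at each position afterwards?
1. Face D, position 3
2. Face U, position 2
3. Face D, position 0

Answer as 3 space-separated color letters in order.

Answer: W O R

Derivation:
After move 1 (R): R=RRRR U=WGWG F=GYGY D=YBYB B=WBWB
After move 2 (R): R=RRRR U=WYWY F=GBGB D=YWYW B=GBGB
After move 3 (F): F=GGBB U=WYOO R=WRYR D=RRYW L=OYOW
Query 1: D[3] = W
Query 2: U[2] = O
Query 3: D[0] = R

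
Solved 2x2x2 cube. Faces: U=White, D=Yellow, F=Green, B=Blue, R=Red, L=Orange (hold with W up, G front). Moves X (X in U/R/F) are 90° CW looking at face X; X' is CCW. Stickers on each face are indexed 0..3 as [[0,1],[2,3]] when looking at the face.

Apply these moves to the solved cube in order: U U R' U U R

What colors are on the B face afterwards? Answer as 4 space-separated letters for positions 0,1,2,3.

Answer: W W W B

Derivation:
After move 1 (U): U=WWWW F=RRGG R=BBRR B=OOBB L=GGOO
After move 2 (U): U=WWWW F=BBGG R=OORR B=GGBB L=RROO
After move 3 (R'): R=OROR U=WBWG F=BWGW D=YBYG B=YGYB
After move 4 (U): U=WWGB F=ORGW R=YGOR B=RRYB L=BWOO
After move 5 (U): U=GWBW F=YGGW R=RROR B=BWYB L=OROO
After move 6 (R): R=ORRR U=GGBW F=YBGG D=YYYB B=WWWB
Query: B face = WWWB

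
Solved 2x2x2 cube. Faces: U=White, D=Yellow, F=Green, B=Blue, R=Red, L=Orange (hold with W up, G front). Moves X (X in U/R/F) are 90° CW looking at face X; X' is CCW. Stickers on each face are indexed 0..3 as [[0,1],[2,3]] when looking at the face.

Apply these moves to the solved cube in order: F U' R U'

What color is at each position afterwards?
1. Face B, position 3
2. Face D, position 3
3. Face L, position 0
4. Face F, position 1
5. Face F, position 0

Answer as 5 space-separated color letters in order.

Answer: B W O B B

Derivation:
After move 1 (F): F=GGGG U=WWOO R=WRWR D=RRYY L=OYOY
After move 2 (U'): U=WOWO F=OYGG R=GGWR B=WRBB L=BBOY
After move 3 (R): R=WGRG U=WYWG F=ORGY D=RBYW B=OROB
After move 4 (U'): U=YGWW F=BBGY R=ORRG B=WGOB L=OROY
Query 1: B[3] = B
Query 2: D[3] = W
Query 3: L[0] = O
Query 4: F[1] = B
Query 5: F[0] = B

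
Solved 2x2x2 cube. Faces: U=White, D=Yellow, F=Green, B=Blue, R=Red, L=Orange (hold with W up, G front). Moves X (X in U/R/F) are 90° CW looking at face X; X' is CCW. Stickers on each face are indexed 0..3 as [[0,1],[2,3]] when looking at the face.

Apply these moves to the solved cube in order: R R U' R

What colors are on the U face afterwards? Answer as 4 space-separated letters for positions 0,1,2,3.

After move 1 (R): R=RRRR U=WGWG F=GYGY D=YBYB B=WBWB
After move 2 (R): R=RRRR U=WYWY F=GBGB D=YWYW B=GBGB
After move 3 (U'): U=YYWW F=OOGB R=GBRR B=RRGB L=GBOO
After move 4 (R): R=RGRB U=YOWB F=OWGW D=YGYR B=WRYB
Query: U face = YOWB

Answer: Y O W B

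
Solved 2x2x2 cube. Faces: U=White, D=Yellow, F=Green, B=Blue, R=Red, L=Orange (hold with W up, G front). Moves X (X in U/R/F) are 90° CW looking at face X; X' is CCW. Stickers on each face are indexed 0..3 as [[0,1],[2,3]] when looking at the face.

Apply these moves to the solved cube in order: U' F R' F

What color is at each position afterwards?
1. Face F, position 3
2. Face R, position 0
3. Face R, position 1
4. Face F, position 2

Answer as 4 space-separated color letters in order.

Answer: W O R B

Derivation:
After move 1 (U'): U=WWWW F=OOGG R=GGRR B=RRBB L=BBOO
After move 2 (F): F=GOGO U=WWOB R=WGWR D=RGYY L=BYOY
After move 3 (R'): R=GRWW U=WBOR F=GWGB D=ROYO B=YRGB
After move 4 (F): F=GGBW U=WBYY R=ORRW D=WGYO L=BROO
Query 1: F[3] = W
Query 2: R[0] = O
Query 3: R[1] = R
Query 4: F[2] = B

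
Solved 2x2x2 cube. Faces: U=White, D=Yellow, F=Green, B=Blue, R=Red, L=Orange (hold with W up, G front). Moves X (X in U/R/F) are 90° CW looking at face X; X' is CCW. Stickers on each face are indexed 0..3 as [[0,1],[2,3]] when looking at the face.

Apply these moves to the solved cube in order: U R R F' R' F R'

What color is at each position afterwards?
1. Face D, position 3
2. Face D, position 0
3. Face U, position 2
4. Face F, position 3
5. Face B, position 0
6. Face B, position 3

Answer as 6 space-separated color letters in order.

After move 1 (U): U=WWWW F=RRGG R=BBRR B=OOBB L=GGOO
After move 2 (R): R=RBRB U=WRWG F=RYGY D=YBYO B=WOWB
After move 3 (R): R=RRBB U=WYWY F=RBGO D=YWYW B=GORB
After move 4 (F'): F=BORG U=WYRB R=WRYB D=GOYW L=GYOW
After move 5 (R'): R=RBWY U=WRRG F=BYRB D=GOYG B=WOOB
After move 6 (F): F=RBBY U=WRWY R=RBGY D=WRYG L=GGOO
After move 7 (R'): R=BYRG U=WOWW F=RRBY D=WBYY B=GORB
Query 1: D[3] = Y
Query 2: D[0] = W
Query 3: U[2] = W
Query 4: F[3] = Y
Query 5: B[0] = G
Query 6: B[3] = B

Answer: Y W W Y G B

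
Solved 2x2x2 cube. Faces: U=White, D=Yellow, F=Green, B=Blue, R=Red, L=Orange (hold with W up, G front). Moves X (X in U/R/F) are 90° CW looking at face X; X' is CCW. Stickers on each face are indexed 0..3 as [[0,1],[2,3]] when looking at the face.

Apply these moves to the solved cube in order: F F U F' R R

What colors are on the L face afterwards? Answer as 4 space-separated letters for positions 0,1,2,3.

Answer: G W O Y

Derivation:
After move 1 (F): F=GGGG U=WWOO R=WRWR D=RRYY L=OYOY
After move 2 (F): F=GGGG U=WWYY R=OROR D=WWYY L=OROR
After move 3 (U): U=YWYW F=ORGG R=BBOR B=ORBB L=GGOR
After move 4 (F'): F=RGOG U=YWBO R=WBWR D=GRYY L=GWOY
After move 5 (R): R=WWRB U=YGBG F=RROY D=GBYO B=ORWB
After move 6 (R): R=RWBW U=YRBY F=RBOO D=GWYO B=GRGB
Query: L face = GWOY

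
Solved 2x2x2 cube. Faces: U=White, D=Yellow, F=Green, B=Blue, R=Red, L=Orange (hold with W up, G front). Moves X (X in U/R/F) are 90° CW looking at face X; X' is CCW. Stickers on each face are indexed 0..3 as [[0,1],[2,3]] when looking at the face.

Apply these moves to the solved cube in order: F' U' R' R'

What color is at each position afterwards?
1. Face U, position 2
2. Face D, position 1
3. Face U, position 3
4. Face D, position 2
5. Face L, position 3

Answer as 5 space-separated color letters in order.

Answer: W R Y Y W

Derivation:
After move 1 (F'): F=GGGG U=WWRR R=YRYR D=OOYY L=OWOW
After move 2 (U'): U=WRWR F=OWGG R=GGYR B=YRBB L=BBOW
After move 3 (R'): R=GRGY U=WBWY F=ORGR D=OWYG B=YROB
After move 4 (R'): R=RYGG U=WOWY F=OBGY D=ORYR B=GRWB
Query 1: U[2] = W
Query 2: D[1] = R
Query 3: U[3] = Y
Query 4: D[2] = Y
Query 5: L[3] = W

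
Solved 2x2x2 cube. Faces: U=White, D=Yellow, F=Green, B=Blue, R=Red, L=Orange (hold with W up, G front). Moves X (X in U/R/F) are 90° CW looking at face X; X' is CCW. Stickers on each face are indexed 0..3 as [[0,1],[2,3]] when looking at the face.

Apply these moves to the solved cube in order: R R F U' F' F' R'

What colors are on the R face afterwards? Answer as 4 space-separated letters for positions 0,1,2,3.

Answer: G R W B

Derivation:
After move 1 (R): R=RRRR U=WGWG F=GYGY D=YBYB B=WBWB
After move 2 (R): R=RRRR U=WYWY F=GBGB D=YWYW B=GBGB
After move 3 (F): F=GGBB U=WYOO R=WRYR D=RRYW L=OYOW
After move 4 (U'): U=YOWO F=OYBB R=GGYR B=WRGB L=GBOW
After move 5 (F'): F=YBOB U=YOGY R=RGRR D=BWYW L=GOOW
After move 6 (F'): F=BBYO U=YORR R=WGBR D=OWYW L=GYOG
After move 7 (R'): R=GRWB U=YGRW F=BOYR D=OBYO B=WRWB
Query: R face = GRWB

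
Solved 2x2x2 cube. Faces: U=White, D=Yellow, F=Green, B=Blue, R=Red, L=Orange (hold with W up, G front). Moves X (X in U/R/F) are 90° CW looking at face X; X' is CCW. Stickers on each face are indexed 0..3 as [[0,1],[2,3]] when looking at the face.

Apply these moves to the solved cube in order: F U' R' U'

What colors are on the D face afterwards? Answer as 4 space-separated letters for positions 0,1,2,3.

Answer: R Y Y G

Derivation:
After move 1 (F): F=GGGG U=WWOO R=WRWR D=RRYY L=OYOY
After move 2 (U'): U=WOWO F=OYGG R=GGWR B=WRBB L=BBOY
After move 3 (R'): R=GRGW U=WBWW F=OOGO D=RYYG B=YRRB
After move 4 (U'): U=BWWW F=BBGO R=OOGW B=GRRB L=YROY
Query: D face = RYYG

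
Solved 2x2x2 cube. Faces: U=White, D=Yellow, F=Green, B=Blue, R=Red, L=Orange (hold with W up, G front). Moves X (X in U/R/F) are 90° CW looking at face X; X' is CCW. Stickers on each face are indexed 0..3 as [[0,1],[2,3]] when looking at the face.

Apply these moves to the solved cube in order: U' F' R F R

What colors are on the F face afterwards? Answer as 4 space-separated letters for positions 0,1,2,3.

After move 1 (U'): U=WWWW F=OOGG R=GGRR B=RRBB L=BBOO
After move 2 (F'): F=OGOG U=WWGR R=YGYR D=BOYY L=BWOW
After move 3 (R): R=YYRG U=WGGG F=OOOY D=BBYR B=RRWB
After move 4 (F): F=OOYO U=WGWW R=GYGG D=RYYR L=BBOB
After move 5 (R): R=GGGY U=WOWO F=OYYR D=RWYR B=WRGB
Query: F face = OYYR

Answer: O Y Y R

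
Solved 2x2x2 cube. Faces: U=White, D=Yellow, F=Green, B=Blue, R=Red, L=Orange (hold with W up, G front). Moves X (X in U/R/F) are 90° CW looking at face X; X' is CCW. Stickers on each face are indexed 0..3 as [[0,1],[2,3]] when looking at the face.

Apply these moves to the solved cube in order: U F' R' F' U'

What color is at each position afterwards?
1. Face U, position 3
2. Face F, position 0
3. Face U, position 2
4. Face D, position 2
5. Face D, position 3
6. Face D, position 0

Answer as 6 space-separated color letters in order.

After move 1 (U): U=WWWW F=RRGG R=BBRR B=OOBB L=GGOO
After move 2 (F'): F=RGRG U=WWBR R=YBYR D=GOYY L=GWOW
After move 3 (R'): R=BRYY U=WBBO F=RWRR D=GGYG B=YOOB
After move 4 (F'): F=WRRR U=WBBY R=GRGY D=WWYG L=GOOB
After move 5 (U'): U=BYWB F=GORR R=WRGY B=GROB L=YOOB
Query 1: U[3] = B
Query 2: F[0] = G
Query 3: U[2] = W
Query 4: D[2] = Y
Query 5: D[3] = G
Query 6: D[0] = W

Answer: B G W Y G W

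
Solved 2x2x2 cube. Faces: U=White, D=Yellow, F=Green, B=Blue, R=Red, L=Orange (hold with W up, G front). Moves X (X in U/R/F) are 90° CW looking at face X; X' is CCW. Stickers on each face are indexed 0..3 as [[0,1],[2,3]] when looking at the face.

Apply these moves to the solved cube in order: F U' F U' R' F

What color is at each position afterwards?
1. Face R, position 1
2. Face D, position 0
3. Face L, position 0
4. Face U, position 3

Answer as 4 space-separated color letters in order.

After move 1 (F): F=GGGG U=WWOO R=WRWR D=RRYY L=OYOY
After move 2 (U'): U=WOWO F=OYGG R=GGWR B=WRBB L=BBOY
After move 3 (F): F=GOGY U=WOYB R=WGOR D=WGYY L=BROR
After move 4 (U'): U=OBWY F=BRGY R=GOOR B=WGBB L=WROR
After move 5 (R'): R=ORGO U=OBWW F=BBGY D=WRYY B=YGGB
After move 6 (F): F=GBYB U=OBRR R=WRWO D=GOYY L=WWOR
Query 1: R[1] = R
Query 2: D[0] = G
Query 3: L[0] = W
Query 4: U[3] = R

Answer: R G W R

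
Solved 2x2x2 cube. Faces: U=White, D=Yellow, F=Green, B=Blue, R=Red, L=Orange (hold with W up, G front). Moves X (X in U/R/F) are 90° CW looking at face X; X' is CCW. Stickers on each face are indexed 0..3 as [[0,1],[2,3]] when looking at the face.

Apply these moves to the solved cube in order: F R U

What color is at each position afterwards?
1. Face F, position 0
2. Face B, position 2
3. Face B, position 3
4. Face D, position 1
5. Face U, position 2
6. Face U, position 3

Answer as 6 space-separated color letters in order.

Answer: W W B B G G

Derivation:
After move 1 (F): F=GGGG U=WWOO R=WRWR D=RRYY L=OYOY
After move 2 (R): R=WWRR U=WGOG F=GRGY D=RBYB B=OBWB
After move 3 (U): U=OWGG F=WWGY R=OBRR B=OYWB L=GROY
Query 1: F[0] = W
Query 2: B[2] = W
Query 3: B[3] = B
Query 4: D[1] = B
Query 5: U[2] = G
Query 6: U[3] = G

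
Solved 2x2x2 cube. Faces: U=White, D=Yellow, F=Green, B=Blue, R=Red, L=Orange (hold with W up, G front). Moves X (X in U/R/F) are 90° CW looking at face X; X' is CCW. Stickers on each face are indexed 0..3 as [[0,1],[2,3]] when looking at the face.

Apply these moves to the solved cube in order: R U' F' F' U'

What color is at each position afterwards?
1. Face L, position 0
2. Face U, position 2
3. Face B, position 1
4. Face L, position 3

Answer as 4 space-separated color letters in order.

After move 1 (R): R=RRRR U=WGWG F=GYGY D=YBYB B=WBWB
After move 2 (U'): U=GGWW F=OOGY R=GYRR B=RRWB L=WBOO
After move 3 (F'): F=OYOG U=GGGR R=BYYR D=BOYB L=WWOW
After move 4 (F'): F=YGOO U=GGBY R=OYBR D=WWYB L=WROG
After move 5 (U'): U=GYGB F=WROO R=YGBR B=OYWB L=RROG
Query 1: L[0] = R
Query 2: U[2] = G
Query 3: B[1] = Y
Query 4: L[3] = G

Answer: R G Y G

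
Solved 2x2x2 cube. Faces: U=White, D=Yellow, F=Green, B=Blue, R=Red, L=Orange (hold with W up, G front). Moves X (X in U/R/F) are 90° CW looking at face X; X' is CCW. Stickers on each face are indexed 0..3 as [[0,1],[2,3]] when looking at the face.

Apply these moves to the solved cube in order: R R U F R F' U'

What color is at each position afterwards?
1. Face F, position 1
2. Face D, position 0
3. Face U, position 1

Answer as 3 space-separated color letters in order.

Answer: R Y R

Derivation:
After move 1 (R): R=RRRR U=WGWG F=GYGY D=YBYB B=WBWB
After move 2 (R): R=RRRR U=WYWY F=GBGB D=YWYW B=GBGB
After move 3 (U): U=WWYY F=RRGB R=GBRR B=OOGB L=GBOO
After move 4 (F): F=GRBR U=WWOB R=YBYR D=RGYW L=GYOW
After move 5 (R): R=YYRB U=WROR F=GGBW D=RGYO B=BOWB
After move 6 (F'): F=GWGB U=WRYR R=GYRB D=YWYO L=GROO
After move 7 (U'): U=RRWY F=GRGB R=GWRB B=GYWB L=BOOO
Query 1: F[1] = R
Query 2: D[0] = Y
Query 3: U[1] = R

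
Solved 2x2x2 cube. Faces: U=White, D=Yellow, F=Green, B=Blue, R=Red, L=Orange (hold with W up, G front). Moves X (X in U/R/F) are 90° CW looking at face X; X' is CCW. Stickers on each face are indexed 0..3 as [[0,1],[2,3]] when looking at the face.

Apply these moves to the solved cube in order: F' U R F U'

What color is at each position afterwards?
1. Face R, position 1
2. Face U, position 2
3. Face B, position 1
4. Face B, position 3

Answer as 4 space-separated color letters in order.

After move 1 (F'): F=GGGG U=WWRR R=YRYR D=OOYY L=OWOW
After move 2 (U): U=RWRW F=YRGG R=BBYR B=OWBB L=GGOW
After move 3 (R): R=YBRB U=RRRG F=YOGY D=OBYO B=WWWB
After move 4 (F): F=GYYO U=RRWG R=RBGB D=RYYO L=GOOB
After move 5 (U'): U=RGRW F=GOYO R=GYGB B=RBWB L=WWOB
Query 1: R[1] = Y
Query 2: U[2] = R
Query 3: B[1] = B
Query 4: B[3] = B

Answer: Y R B B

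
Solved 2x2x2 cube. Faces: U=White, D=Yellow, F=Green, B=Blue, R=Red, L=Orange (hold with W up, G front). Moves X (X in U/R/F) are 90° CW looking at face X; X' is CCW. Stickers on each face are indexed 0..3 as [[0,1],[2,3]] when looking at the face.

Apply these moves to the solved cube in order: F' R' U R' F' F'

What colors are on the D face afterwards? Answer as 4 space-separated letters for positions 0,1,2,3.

After move 1 (F'): F=GGGG U=WWRR R=YRYR D=OOYY L=OWOW
After move 2 (R'): R=RRYY U=WBRB F=GWGR D=OGYG B=YBOB
After move 3 (U): U=RWBB F=RRGR R=YBYY B=OWOB L=GWOW
After move 4 (R'): R=BYYY U=ROBO F=RWGB D=ORYR B=GWGB
After move 5 (F'): F=WBRG U=ROBY R=RYOY D=WWYR L=GOOB
After move 6 (F'): F=BGWR U=RORO R=WYWY D=OBYR L=GYOB
Query: D face = OBYR

Answer: O B Y R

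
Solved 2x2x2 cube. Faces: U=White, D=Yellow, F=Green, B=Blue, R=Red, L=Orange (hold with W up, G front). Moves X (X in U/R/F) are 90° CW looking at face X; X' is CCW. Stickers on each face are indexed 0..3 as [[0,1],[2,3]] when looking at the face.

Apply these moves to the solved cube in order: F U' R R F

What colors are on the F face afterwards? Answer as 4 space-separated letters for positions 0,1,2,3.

Answer: G O W B

Derivation:
After move 1 (F): F=GGGG U=WWOO R=WRWR D=RRYY L=OYOY
After move 2 (U'): U=WOWO F=OYGG R=GGWR B=WRBB L=BBOY
After move 3 (R): R=WGRG U=WYWG F=ORGY D=RBYW B=OROB
After move 4 (R): R=RWGG U=WRWY F=OBGW D=ROYO B=GRYB
After move 5 (F): F=GOWB U=WRYB R=WWYG D=GRYO L=BROO
Query: F face = GOWB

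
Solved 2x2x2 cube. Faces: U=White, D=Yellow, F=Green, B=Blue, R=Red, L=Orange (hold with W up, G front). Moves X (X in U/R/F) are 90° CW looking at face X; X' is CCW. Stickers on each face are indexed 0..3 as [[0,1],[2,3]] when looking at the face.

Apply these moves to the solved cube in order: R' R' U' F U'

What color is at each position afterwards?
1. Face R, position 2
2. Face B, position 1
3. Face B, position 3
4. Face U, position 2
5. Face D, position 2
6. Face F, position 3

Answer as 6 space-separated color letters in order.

Answer: W B B Y Y O

Derivation:
After move 1 (R'): R=RRRR U=WBWB F=GWGW D=YGYG B=YBYB
After move 2 (R'): R=RRRR U=WYWY F=GBGB D=YWYW B=GBGB
After move 3 (U'): U=YYWW F=OOGB R=GBRR B=RRGB L=GBOO
After move 4 (F): F=GOBO U=YYOB R=WBWR D=RGYW L=GYOW
After move 5 (U'): U=YBYO F=GYBO R=GOWR B=WBGB L=RROW
Query 1: R[2] = W
Query 2: B[1] = B
Query 3: B[3] = B
Query 4: U[2] = Y
Query 5: D[2] = Y
Query 6: F[3] = O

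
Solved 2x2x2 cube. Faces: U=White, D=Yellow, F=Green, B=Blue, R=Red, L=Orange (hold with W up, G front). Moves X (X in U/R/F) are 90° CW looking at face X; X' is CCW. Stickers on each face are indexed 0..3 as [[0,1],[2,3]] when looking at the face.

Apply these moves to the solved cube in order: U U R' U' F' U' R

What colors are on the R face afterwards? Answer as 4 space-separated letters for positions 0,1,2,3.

After move 1 (U): U=WWWW F=RRGG R=BBRR B=OOBB L=GGOO
After move 2 (U): U=WWWW F=BBGG R=OORR B=GGBB L=RROO
After move 3 (R'): R=OROR U=WBWG F=BWGW D=YBYG B=YGYB
After move 4 (U'): U=BGWW F=RRGW R=BWOR B=ORYB L=YGOO
After move 5 (F'): F=RWRG U=BGBO R=BWYR D=GOYG L=YWOW
After move 6 (U'): U=GOBB F=YWRG R=RWYR B=BWYB L=OROW
After move 7 (R): R=YRRW U=GWBG F=YORG D=GYYB B=BWOB
Query: R face = YRRW

Answer: Y R R W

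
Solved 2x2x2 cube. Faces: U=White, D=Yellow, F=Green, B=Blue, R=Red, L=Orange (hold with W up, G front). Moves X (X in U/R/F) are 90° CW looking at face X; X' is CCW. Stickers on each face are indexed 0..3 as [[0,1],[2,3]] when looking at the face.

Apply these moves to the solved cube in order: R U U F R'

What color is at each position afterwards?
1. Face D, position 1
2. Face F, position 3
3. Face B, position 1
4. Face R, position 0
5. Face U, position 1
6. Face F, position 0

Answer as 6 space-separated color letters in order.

After move 1 (R): R=RRRR U=WGWG F=GYGY D=YBYB B=WBWB
After move 2 (U): U=WWGG F=RRGY R=WBRR B=OOWB L=GYOO
After move 3 (U): U=GWGW F=WBGY R=OORR B=GYWB L=RROO
After move 4 (F): F=GWYB U=GWOR R=GOWR D=ROYB L=RYOB
After move 5 (R'): R=ORGW U=GWOG F=GWYR D=RWYB B=BYOB
Query 1: D[1] = W
Query 2: F[3] = R
Query 3: B[1] = Y
Query 4: R[0] = O
Query 5: U[1] = W
Query 6: F[0] = G

Answer: W R Y O W G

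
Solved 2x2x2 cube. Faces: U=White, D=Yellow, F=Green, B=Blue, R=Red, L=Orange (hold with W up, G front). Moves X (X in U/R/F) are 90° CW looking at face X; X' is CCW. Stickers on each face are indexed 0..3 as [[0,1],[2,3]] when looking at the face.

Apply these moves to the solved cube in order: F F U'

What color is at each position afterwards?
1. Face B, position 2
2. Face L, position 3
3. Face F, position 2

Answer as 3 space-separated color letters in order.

Answer: B R G

Derivation:
After move 1 (F): F=GGGG U=WWOO R=WRWR D=RRYY L=OYOY
After move 2 (F): F=GGGG U=WWYY R=OROR D=WWYY L=OROR
After move 3 (U'): U=WYWY F=ORGG R=GGOR B=ORBB L=BBOR
Query 1: B[2] = B
Query 2: L[3] = R
Query 3: F[2] = G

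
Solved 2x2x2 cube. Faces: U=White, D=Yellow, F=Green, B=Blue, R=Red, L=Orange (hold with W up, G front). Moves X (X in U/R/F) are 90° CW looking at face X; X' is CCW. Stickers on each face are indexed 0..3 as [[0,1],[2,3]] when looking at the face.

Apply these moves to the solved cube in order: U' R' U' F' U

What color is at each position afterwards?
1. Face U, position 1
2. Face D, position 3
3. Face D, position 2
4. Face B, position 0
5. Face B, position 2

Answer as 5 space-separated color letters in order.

After move 1 (U'): U=WWWW F=OOGG R=GGRR B=RRBB L=BBOO
After move 2 (R'): R=GRGR U=WBWR F=OWGW D=YOYG B=YRYB
After move 3 (U'): U=BRWW F=BBGW R=OWGR B=GRYB L=YROO
After move 4 (F'): F=BWBG U=BROG R=OWYR D=ROYG L=YWOW
After move 5 (U): U=OBGR F=OWBG R=GRYR B=YWYB L=BWOW
Query 1: U[1] = B
Query 2: D[3] = G
Query 3: D[2] = Y
Query 4: B[0] = Y
Query 5: B[2] = Y

Answer: B G Y Y Y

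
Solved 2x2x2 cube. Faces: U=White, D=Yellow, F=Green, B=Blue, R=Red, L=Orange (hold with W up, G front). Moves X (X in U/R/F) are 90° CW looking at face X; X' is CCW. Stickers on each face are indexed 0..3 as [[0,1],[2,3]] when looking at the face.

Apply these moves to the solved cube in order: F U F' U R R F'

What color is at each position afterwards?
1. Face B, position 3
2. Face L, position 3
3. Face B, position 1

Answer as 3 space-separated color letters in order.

Answer: B W W

Derivation:
After move 1 (F): F=GGGG U=WWOO R=WRWR D=RRYY L=OYOY
After move 2 (U): U=OWOW F=WRGG R=BBWR B=OYBB L=GGOY
After move 3 (F'): F=RGWG U=OWBW R=RBRR D=GYYY L=GWOO
After move 4 (U): U=BOWW F=RBWG R=OYRR B=GWBB L=RGOO
After move 5 (R): R=RORY U=BBWG F=RYWY D=GBYG B=WWOB
After move 6 (R): R=RRYO U=BYWY F=RBWG D=GOYW B=GWBB
After move 7 (F'): F=BGRW U=BYRY R=ORGO D=GOYW L=RYOW
Query 1: B[3] = B
Query 2: L[3] = W
Query 3: B[1] = W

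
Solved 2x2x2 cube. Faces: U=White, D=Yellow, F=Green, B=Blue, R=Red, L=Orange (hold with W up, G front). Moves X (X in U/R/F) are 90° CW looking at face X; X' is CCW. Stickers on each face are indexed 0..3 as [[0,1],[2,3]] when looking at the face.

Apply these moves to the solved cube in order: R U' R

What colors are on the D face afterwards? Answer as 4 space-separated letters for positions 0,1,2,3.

Answer: Y W Y R

Derivation:
After move 1 (R): R=RRRR U=WGWG F=GYGY D=YBYB B=WBWB
After move 2 (U'): U=GGWW F=OOGY R=GYRR B=RRWB L=WBOO
After move 3 (R): R=RGRY U=GOWY F=OBGB D=YWYR B=WRGB
Query: D face = YWYR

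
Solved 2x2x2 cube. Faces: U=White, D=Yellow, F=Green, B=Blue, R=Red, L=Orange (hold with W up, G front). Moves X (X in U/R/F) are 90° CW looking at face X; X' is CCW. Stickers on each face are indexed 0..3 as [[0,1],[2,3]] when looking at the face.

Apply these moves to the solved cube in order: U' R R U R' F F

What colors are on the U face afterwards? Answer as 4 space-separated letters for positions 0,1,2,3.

Answer: W O R Y

Derivation:
After move 1 (U'): U=WWWW F=OOGG R=GGRR B=RRBB L=BBOO
After move 2 (R): R=RGRG U=WOWG F=OYGY D=YBYR B=WRWB
After move 3 (R): R=RRGG U=WYWY F=OBGR D=YWYW B=GROB
After move 4 (U): U=WWYY F=RRGR R=GRGG B=BBOB L=OBOO
After move 5 (R'): R=RGGG U=WOYB F=RWGY D=YRYR B=WBWB
After move 6 (F): F=GRYW U=WOOB R=YGBG D=GRYR L=OYOR
After move 7 (F): F=YGWR U=WORY R=OGBG D=BYYR L=OGOR
Query: U face = WORY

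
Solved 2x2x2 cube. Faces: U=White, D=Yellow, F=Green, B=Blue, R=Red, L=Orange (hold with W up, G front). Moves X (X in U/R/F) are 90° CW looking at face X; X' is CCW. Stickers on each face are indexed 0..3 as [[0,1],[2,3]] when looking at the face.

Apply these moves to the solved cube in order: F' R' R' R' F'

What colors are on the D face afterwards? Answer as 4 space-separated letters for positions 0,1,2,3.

Answer: W W Y B

Derivation:
After move 1 (F'): F=GGGG U=WWRR R=YRYR D=OOYY L=OWOW
After move 2 (R'): R=RRYY U=WBRB F=GWGR D=OGYG B=YBOB
After move 3 (R'): R=RYRY U=WORY F=GBGB D=OWYR B=GBGB
After move 4 (R'): R=YYRR U=WGRG F=GOGY D=OBYB B=RBWB
After move 5 (F'): F=OYGG U=WGYR R=BYOR D=WWYB L=OGOR
Query: D face = WWYB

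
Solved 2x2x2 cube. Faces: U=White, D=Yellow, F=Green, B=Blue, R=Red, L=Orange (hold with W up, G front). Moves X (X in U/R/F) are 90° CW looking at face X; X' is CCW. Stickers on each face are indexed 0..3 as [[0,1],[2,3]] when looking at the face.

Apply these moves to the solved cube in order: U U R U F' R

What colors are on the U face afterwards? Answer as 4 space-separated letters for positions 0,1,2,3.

Answer: W Y W G

Derivation:
After move 1 (U): U=WWWW F=RRGG R=BBRR B=OOBB L=GGOO
After move 2 (U): U=WWWW F=BBGG R=OORR B=GGBB L=RROO
After move 3 (R): R=RORO U=WBWG F=BYGY D=YBYG B=WGWB
After move 4 (U): U=WWGB F=ROGY R=WGRO B=RRWB L=BYOO
After move 5 (F'): F=OYRG U=WWWR R=BGYO D=YOYG L=BBOG
After move 6 (R): R=YBOG U=WYWG F=OORG D=YWYR B=RRWB
Query: U face = WYWG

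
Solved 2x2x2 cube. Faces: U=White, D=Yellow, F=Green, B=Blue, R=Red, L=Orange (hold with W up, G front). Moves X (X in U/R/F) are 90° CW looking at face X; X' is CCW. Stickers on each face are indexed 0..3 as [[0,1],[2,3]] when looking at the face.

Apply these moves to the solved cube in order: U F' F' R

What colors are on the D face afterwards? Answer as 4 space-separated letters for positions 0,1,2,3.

Answer: W B Y O

Derivation:
After move 1 (U): U=WWWW F=RRGG R=BBRR B=OOBB L=GGOO
After move 2 (F'): F=RGRG U=WWBR R=YBYR D=GOYY L=GWOW
After move 3 (F'): F=GGRR U=WWYY R=OBGR D=WWYY L=GROB
After move 4 (R): R=GORB U=WGYR F=GWRY D=WBYO B=YOWB
Query: D face = WBYO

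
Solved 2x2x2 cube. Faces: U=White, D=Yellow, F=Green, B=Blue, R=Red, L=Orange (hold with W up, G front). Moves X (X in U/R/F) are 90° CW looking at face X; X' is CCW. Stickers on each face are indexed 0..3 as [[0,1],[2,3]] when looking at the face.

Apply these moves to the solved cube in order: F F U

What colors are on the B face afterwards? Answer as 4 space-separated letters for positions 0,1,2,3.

Answer: O R B B

Derivation:
After move 1 (F): F=GGGG U=WWOO R=WRWR D=RRYY L=OYOY
After move 2 (F): F=GGGG U=WWYY R=OROR D=WWYY L=OROR
After move 3 (U): U=YWYW F=ORGG R=BBOR B=ORBB L=GGOR
Query: B face = ORBB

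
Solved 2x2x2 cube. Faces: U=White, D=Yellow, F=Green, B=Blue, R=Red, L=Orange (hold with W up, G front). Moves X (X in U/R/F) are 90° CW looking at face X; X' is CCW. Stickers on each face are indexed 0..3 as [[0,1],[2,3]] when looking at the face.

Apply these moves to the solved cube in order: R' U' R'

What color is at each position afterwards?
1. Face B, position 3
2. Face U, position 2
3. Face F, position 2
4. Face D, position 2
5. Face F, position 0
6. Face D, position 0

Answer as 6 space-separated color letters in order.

After move 1 (R'): R=RRRR U=WBWB F=GWGW D=YGYG B=YBYB
After move 2 (U'): U=BBWW F=OOGW R=GWRR B=RRYB L=YBOO
After move 3 (R'): R=WRGR U=BYWR F=OBGW D=YOYW B=GRGB
Query 1: B[3] = B
Query 2: U[2] = W
Query 3: F[2] = G
Query 4: D[2] = Y
Query 5: F[0] = O
Query 6: D[0] = Y

Answer: B W G Y O Y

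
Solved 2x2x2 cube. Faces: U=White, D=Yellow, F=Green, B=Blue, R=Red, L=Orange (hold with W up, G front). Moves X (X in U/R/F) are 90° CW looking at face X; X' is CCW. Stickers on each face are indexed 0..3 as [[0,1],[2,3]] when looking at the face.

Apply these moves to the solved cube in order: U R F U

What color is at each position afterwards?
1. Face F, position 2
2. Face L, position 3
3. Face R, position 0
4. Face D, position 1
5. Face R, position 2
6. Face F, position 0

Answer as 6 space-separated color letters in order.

After move 1 (U): U=WWWW F=RRGG R=BBRR B=OOBB L=GGOO
After move 2 (R): R=RBRB U=WRWG F=RYGY D=YBYO B=WOWB
After move 3 (F): F=GRYY U=WROG R=WBGB D=RRYO L=GYOB
After move 4 (U): U=OWGR F=WBYY R=WOGB B=GYWB L=GROB
Query 1: F[2] = Y
Query 2: L[3] = B
Query 3: R[0] = W
Query 4: D[1] = R
Query 5: R[2] = G
Query 6: F[0] = W

Answer: Y B W R G W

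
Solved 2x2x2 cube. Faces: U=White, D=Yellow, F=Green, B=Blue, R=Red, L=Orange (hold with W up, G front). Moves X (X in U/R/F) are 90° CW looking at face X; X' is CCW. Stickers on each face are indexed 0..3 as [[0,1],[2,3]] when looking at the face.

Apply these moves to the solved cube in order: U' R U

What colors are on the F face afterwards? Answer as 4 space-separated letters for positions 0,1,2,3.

Answer: R G G Y

Derivation:
After move 1 (U'): U=WWWW F=OOGG R=GGRR B=RRBB L=BBOO
After move 2 (R): R=RGRG U=WOWG F=OYGY D=YBYR B=WRWB
After move 3 (U): U=WWGO F=RGGY R=WRRG B=BBWB L=OYOO
Query: F face = RGGY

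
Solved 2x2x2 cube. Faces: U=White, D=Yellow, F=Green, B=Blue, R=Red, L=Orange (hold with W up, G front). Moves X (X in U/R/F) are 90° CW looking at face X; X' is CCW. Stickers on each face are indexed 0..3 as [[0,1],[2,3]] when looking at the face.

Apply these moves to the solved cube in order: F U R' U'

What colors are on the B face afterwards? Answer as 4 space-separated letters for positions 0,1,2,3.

After move 1 (F): F=GGGG U=WWOO R=WRWR D=RRYY L=OYOY
After move 2 (U): U=OWOW F=WRGG R=BBWR B=OYBB L=GGOY
After move 3 (R'): R=BRBW U=OBOO F=WWGW D=RRYG B=YYRB
After move 4 (U'): U=BOOO F=GGGW R=WWBW B=BRRB L=YYOY
Query: B face = BRRB

Answer: B R R B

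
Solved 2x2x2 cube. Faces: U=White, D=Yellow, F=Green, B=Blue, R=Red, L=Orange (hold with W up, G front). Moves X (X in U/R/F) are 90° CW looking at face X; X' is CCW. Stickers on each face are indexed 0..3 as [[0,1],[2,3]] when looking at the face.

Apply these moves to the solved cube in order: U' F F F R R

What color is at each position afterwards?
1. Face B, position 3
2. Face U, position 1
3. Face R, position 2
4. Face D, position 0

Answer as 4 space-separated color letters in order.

Answer: B O G B

Derivation:
After move 1 (U'): U=WWWW F=OOGG R=GGRR B=RRBB L=BBOO
After move 2 (F): F=GOGO U=WWOB R=WGWR D=RGYY L=BYOY
After move 3 (F): F=GGOO U=WWYY R=OGBR D=WWYY L=BROG
After move 4 (F): F=OGOG U=WWGR R=YGYR D=BOYY L=BWOW
After move 5 (R): R=YYRG U=WGGG F=OOOY D=BBYR B=RRWB
After move 6 (R): R=RYGY U=WOGY F=OBOR D=BWYR B=GRGB
Query 1: B[3] = B
Query 2: U[1] = O
Query 3: R[2] = G
Query 4: D[0] = B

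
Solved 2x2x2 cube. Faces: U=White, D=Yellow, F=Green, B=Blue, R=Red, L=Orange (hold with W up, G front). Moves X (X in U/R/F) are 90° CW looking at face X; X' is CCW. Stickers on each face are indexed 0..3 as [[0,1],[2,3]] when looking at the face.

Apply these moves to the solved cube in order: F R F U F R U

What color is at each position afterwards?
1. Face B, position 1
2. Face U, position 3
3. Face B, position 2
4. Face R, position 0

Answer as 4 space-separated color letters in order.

After move 1 (F): F=GGGG U=WWOO R=WRWR D=RRYY L=OYOY
After move 2 (R): R=WWRR U=WGOG F=GRGY D=RBYB B=OBWB
After move 3 (F): F=GGYR U=WGYY R=OWGR D=RWYB L=OROB
After move 4 (U): U=YWYG F=OWYR R=OBGR B=ORWB L=GGOB
After move 5 (F): F=YORW U=YWBG R=YBGR D=GOYB L=GROW
After move 6 (R): R=GYRB U=YOBW F=YORB D=GWYO B=GRWB
After move 7 (U): U=BYWO F=GYRB R=GRRB B=GRWB L=YOOW
Query 1: B[1] = R
Query 2: U[3] = O
Query 3: B[2] = W
Query 4: R[0] = G

Answer: R O W G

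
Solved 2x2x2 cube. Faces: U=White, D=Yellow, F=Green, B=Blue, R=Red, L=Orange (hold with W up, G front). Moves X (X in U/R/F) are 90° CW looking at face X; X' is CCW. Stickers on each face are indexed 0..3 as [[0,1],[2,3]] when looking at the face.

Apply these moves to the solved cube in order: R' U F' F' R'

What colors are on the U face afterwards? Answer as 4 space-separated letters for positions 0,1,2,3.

After move 1 (R'): R=RRRR U=WBWB F=GWGW D=YGYG B=YBYB
After move 2 (U): U=WWBB F=RRGW R=YBRR B=OOYB L=GWOO
After move 3 (F'): F=RWRG U=WWYR R=GBYR D=WOYG L=GBOB
After move 4 (F'): F=WGRR U=WWGY R=OBWR D=BBYG L=GROY
After move 5 (R'): R=BROW U=WYGO F=WWRY D=BGYR B=GOBB
Query: U face = WYGO

Answer: W Y G O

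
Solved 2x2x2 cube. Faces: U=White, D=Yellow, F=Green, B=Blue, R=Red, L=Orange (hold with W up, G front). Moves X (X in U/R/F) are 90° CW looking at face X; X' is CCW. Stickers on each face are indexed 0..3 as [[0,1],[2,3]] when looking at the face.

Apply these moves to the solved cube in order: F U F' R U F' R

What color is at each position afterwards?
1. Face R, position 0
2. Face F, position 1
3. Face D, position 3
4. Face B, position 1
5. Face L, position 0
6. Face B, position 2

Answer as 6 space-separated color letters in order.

Answer: G O G W R O

Derivation:
After move 1 (F): F=GGGG U=WWOO R=WRWR D=RRYY L=OYOY
After move 2 (U): U=OWOW F=WRGG R=BBWR B=OYBB L=GGOY
After move 3 (F'): F=RGWG U=OWBW R=RBRR D=GYYY L=GWOO
After move 4 (R): R=RRRB U=OGBG F=RYWY D=GBYO B=WYWB
After move 5 (U): U=BOGG F=RRWY R=WYRB B=GWWB L=RYOO
After move 6 (F'): F=RYRW U=BOWR R=BYGB D=YOYO L=RGOG
After move 7 (R): R=GBBY U=BYWW F=RORO D=YWYG B=RWOB
Query 1: R[0] = G
Query 2: F[1] = O
Query 3: D[3] = G
Query 4: B[1] = W
Query 5: L[0] = R
Query 6: B[2] = O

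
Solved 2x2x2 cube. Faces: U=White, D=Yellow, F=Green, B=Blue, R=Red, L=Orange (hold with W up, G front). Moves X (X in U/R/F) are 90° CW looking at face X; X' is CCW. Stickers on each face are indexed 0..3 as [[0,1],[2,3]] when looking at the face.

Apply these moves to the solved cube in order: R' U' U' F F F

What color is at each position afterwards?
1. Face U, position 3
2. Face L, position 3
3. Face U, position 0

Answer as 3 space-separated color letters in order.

Answer: R B B

Derivation:
After move 1 (R'): R=RRRR U=WBWB F=GWGW D=YGYG B=YBYB
After move 2 (U'): U=BBWW F=OOGW R=GWRR B=RRYB L=YBOO
After move 3 (U'): U=BWBW F=YBGW R=OORR B=GWYB L=RROO
After move 4 (F): F=GYWB U=BWOR R=BOWR D=ROYG L=RYOG
After move 5 (F): F=WGBY U=BWGY R=OORR D=WBYG L=RROO
After move 6 (F): F=BWYG U=BWOR R=GOYR D=ROYG L=RWOB
Query 1: U[3] = R
Query 2: L[3] = B
Query 3: U[0] = B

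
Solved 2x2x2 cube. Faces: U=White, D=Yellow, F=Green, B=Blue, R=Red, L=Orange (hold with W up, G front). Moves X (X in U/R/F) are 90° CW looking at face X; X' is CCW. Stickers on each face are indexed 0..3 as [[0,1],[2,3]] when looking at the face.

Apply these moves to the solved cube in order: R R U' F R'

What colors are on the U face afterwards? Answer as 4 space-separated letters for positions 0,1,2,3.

Answer: Y G O R

Derivation:
After move 1 (R): R=RRRR U=WGWG F=GYGY D=YBYB B=WBWB
After move 2 (R): R=RRRR U=WYWY F=GBGB D=YWYW B=GBGB
After move 3 (U'): U=YYWW F=OOGB R=GBRR B=RRGB L=GBOO
After move 4 (F): F=GOBO U=YYOB R=WBWR D=RGYW L=GYOW
After move 5 (R'): R=BRWW U=YGOR F=GYBB D=ROYO B=WRGB
Query: U face = YGOR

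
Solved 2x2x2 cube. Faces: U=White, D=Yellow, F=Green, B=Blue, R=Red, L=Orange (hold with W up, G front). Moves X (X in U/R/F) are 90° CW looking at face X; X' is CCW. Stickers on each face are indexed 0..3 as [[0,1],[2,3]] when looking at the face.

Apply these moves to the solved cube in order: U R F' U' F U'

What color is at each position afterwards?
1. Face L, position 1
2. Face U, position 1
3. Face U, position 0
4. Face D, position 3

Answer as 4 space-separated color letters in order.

After move 1 (U): U=WWWW F=RRGG R=BBRR B=OOBB L=GGOO
After move 2 (R): R=RBRB U=WRWG F=RYGY D=YBYO B=WOWB
After move 3 (F'): F=YYRG U=WRRR R=BBYB D=GOYO L=GGOW
After move 4 (U'): U=RRWR F=GGRG R=YYYB B=BBWB L=WOOW
After move 5 (F): F=RGGG U=RRWO R=WYRB D=YYYO L=WGOO
After move 6 (U'): U=RORW F=WGGG R=RGRB B=WYWB L=BBOO
Query 1: L[1] = B
Query 2: U[1] = O
Query 3: U[0] = R
Query 4: D[3] = O

Answer: B O R O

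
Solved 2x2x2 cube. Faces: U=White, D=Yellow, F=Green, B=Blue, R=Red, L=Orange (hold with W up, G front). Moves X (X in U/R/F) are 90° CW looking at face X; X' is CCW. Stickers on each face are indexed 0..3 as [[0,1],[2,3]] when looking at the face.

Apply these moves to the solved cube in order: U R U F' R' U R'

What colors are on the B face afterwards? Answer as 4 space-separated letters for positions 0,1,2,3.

Answer: G R Y B

Derivation:
After move 1 (U): U=WWWW F=RRGG R=BBRR B=OOBB L=GGOO
After move 2 (R): R=RBRB U=WRWG F=RYGY D=YBYO B=WOWB
After move 3 (U): U=WWGR F=RBGY R=WORB B=GGWB L=RYOO
After move 4 (F'): F=BYRG U=WWWR R=BOYB D=YOYO L=RROG
After move 5 (R'): R=OBBY U=WWWG F=BWRR D=YYYG B=OGOB
After move 6 (U): U=WWGW F=OBRR R=OGBY B=RROB L=BWOG
After move 7 (R'): R=GYOB U=WOGR F=OWRW D=YBYR B=GRYB
Query: B face = GRYB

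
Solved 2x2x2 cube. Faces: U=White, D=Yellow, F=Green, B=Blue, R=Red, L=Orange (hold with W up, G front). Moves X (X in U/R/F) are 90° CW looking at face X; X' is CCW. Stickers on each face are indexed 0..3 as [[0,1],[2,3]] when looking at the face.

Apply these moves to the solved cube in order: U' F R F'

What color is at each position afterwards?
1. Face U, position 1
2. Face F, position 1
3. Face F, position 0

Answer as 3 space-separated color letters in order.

After move 1 (U'): U=WWWW F=OOGG R=GGRR B=RRBB L=BBOO
After move 2 (F): F=GOGO U=WWOB R=WGWR D=RGYY L=BYOY
After move 3 (R): R=WWRG U=WOOO F=GGGY D=RBYR B=BRWB
After move 4 (F'): F=GYGG U=WOWR R=BWRG D=YYYR L=BOOO
Query 1: U[1] = O
Query 2: F[1] = Y
Query 3: F[0] = G

Answer: O Y G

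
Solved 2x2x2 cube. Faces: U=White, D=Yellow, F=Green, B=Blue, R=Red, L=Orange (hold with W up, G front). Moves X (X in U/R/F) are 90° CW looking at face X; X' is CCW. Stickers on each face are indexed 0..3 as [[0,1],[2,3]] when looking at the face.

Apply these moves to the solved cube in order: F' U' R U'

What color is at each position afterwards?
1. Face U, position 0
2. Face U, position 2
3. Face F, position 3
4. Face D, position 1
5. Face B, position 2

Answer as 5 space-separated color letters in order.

Answer: W W Y B R

Derivation:
After move 1 (F'): F=GGGG U=WWRR R=YRYR D=OOYY L=OWOW
After move 2 (U'): U=WRWR F=OWGG R=GGYR B=YRBB L=BBOW
After move 3 (R): R=YGRG U=WWWG F=OOGY D=OBYY B=RRRB
After move 4 (U'): U=WGWW F=BBGY R=OORG B=YGRB L=RROW
Query 1: U[0] = W
Query 2: U[2] = W
Query 3: F[3] = Y
Query 4: D[1] = B
Query 5: B[2] = R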